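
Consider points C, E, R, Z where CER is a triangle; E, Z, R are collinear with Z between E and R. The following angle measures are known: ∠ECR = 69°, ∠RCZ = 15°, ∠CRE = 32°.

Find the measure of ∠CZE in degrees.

1. ∠CRZ = 32°  [Z on ray RE]
2. ∠CZR = 133°  [△CZR]
3. ∠CZE = 47°  [linear pair at Z on ER]

∠CZE = 47°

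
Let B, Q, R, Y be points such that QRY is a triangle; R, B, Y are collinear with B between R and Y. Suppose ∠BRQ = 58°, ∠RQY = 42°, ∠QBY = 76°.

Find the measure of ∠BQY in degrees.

1. ∠QRY = 58°  [B on ray RY]
2. ∠QYR = 80°  [△QRY]
3. ∠BYQ = 80°  [B on ray YR]
4. ∠BQY = 24°  [△QBY]

∠BQY = 24°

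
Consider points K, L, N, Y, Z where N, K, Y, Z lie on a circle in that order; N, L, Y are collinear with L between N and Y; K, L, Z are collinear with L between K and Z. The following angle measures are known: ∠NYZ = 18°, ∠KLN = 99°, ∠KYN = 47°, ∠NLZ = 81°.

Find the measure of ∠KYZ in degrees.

1. ∠YLZ = 99°  [vertical angles at L]
2. ∠KLY = 81°  [linear pair at L on NY]
3. ∠YKZ = 52°  [△KLY]
4. ∠KZY = 63°  [△YLZ]
5. ∠KYZ = 65°  [△KYZ]

∠KYZ = 65°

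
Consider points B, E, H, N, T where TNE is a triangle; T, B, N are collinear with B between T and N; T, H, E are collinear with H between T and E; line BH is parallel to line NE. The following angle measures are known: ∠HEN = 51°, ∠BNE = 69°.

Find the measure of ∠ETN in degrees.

1. ∠NET = 51°  [H on ray ET]
2. ∠ENT = 69°  [B on ray NT]
3. ∠ETN = 60°  [△TNE]

∠ETN = 60°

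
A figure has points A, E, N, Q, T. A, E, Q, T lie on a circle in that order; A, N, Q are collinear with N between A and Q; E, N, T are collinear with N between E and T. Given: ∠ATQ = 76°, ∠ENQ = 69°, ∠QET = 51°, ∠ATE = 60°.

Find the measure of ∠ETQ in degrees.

∠ETQ = 16°

1. ∠AEQ = 104°  [cyclic AEQT, opposite ∠E+∠T]
2. ∠AQE = 60°  [△ENQ]
3. ∠EAQ = 16°  [△AEQ]
4. ∠ETQ = 16°  [same arc EQ]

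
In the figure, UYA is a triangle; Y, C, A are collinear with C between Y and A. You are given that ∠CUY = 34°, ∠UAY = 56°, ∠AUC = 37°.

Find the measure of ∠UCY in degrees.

∠UCY = 93°

1. ∠CAU = 56°  [C on ray AY]
2. ∠ACU = 87°  [△UCA]
3. ∠UCY = 93°  [linear pair at C on YA]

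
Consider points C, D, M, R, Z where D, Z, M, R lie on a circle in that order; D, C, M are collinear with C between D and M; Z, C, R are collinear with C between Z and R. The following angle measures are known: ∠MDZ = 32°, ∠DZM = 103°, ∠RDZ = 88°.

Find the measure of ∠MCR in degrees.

1. ∠MRZ = 32°  [same arc ZM]
2. ∠DMZ = 45°  [△DZM]
3. ∠RMZ = 92°  [cyclic DZMR, opposite ∠D+∠M]
4. ∠MZR = 56°  [△ZMR]
5. ∠DRZ = 45°  [same arc DZ]
6. ∠MDR = 56°  [same arc MR]
7. ∠DCR = 79°  [△DCR]
8. ∠MCR = 101°  [linear pair at C on DM]

∠MCR = 101°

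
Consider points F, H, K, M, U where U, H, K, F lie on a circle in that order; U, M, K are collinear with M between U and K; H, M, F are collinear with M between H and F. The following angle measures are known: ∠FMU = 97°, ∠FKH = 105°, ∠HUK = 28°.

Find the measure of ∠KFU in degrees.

∠KFU = 64°

1. ∠FMK = 83°  [linear pair at M on UK]
2. ∠HFK = 28°  [same arc HK]
3. ∠FKU = 69°  [△KMF]
4. ∠FHK = 47°  [△HKF]
5. ∠FUK = 47°  [same arc KF]
6. ∠KFU = 64°  [△UKF]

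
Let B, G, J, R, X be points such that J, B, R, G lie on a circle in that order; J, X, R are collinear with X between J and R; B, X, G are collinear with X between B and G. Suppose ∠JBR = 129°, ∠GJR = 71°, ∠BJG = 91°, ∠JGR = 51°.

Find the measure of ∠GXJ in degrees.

∠GXJ = 78°

1. ∠GBR = 71°  [same arc RG]
2. ∠GRJ = 58°  [△JRG]
3. ∠BRG = 89°  [cyclic JBRG, opposite ∠J+∠R]
4. ∠BGR = 20°  [△BRG]
5. ∠GXR = 102°  [△RXG]
6. ∠GXJ = 78°  [linear pair at X on JR]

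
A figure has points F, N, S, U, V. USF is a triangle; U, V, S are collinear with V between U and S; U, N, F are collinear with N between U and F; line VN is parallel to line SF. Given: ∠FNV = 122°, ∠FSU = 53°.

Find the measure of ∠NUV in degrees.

∠NUV = 69°

1. ∠UNV = 58°  [linear pair at N on UF]
2. ∠NVU = 53°  [VN∥SF, corresponding at V]
3. ∠NUV = 69°  [△UVN]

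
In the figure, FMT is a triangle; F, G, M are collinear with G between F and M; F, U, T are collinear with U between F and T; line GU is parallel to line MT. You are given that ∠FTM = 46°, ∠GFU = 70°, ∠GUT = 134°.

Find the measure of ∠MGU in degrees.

1. ∠FUG = 46°  [GU∥MT, corresponding at U]
2. ∠FGU = 64°  [△FGU]
3. ∠MGU = 116°  [linear pair at G on FM]

∠MGU = 116°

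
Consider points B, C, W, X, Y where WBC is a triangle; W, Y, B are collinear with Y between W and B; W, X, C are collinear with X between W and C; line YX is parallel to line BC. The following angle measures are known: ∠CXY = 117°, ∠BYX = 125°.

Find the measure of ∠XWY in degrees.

∠XWY = 62°

1. ∠WXY = 63°  [linear pair at X on WC]
2. ∠WYX = 55°  [linear pair at Y on WB]
3. ∠XWY = 62°  [△WYX]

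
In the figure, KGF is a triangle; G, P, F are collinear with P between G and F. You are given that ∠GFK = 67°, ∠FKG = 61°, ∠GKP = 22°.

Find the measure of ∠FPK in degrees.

∠FPK = 74°

1. ∠FGK = 52°  [△KGF]
2. ∠KGP = 52°  [P on ray GF]
3. ∠GPK = 106°  [△KGP]
4. ∠FPK = 74°  [linear pair at P on GF]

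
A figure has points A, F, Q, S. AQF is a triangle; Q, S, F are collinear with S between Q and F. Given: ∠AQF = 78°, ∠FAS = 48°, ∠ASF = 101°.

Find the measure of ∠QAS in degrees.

1. ∠AQS = 78°  [S on ray QF]
2. ∠ASQ = 79°  [linear pair at S on QF]
3. ∠QAS = 23°  [△AQS]

∠QAS = 23°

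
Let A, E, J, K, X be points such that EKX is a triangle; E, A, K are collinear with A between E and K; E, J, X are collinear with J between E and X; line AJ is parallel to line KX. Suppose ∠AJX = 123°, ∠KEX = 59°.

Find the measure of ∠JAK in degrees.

∠JAK = 116°

1. ∠AJE = 57°  [linear pair at J on EX]
2. ∠AEJ = 59°  [A on EK, J on EX]
3. ∠EAJ = 64°  [△EAJ]
4. ∠JAK = 116°  [linear pair at A on EK]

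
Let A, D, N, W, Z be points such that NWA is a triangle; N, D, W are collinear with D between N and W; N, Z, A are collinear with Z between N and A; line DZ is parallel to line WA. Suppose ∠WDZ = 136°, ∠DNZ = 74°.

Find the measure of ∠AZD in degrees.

∠AZD = 118°

1. ∠NDZ = 44°  [linear pair at D on NW]
2. ∠DZN = 62°  [△NDZ]
3. ∠AZD = 118°  [linear pair at Z on NA]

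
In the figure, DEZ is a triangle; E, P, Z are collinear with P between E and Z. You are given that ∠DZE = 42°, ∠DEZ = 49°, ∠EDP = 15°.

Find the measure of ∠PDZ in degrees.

1. ∠DZP = 42°  [P on ray ZE]
2. ∠DEP = 49°  [P on ray EZ]
3. ∠DPE = 116°  [△DEP]
4. ∠DPZ = 64°  [linear pair at P on EZ]
5. ∠PDZ = 74°  [△DPZ]

∠PDZ = 74°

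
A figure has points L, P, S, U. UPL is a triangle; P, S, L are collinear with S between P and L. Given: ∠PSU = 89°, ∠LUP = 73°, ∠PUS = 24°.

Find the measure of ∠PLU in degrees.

∠PLU = 40°

1. ∠SPU = 67°  [△UPS]
2. ∠LPU = 67°  [S on ray PL]
3. ∠PLU = 40°  [△UPL]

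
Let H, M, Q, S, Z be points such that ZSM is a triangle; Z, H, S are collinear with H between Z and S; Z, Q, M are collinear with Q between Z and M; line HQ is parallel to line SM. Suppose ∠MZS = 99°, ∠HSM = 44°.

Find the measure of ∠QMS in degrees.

1. ∠MSZ = 44°  [H on ray SZ]
2. ∠SMZ = 37°  [△ZSM]
3. ∠QMS = 37°  [Q on ray MZ]

∠QMS = 37°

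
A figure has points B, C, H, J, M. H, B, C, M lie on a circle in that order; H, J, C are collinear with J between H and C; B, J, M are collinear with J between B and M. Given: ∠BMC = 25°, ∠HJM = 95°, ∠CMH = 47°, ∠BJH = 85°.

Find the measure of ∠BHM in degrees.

1. ∠BHC = 25°  [same arc BC]
2. ∠CBH = 133°  [cyclic HBCM, opposite ∠B+∠M]
3. ∠HBM = 70°  [△HJB]
4. ∠BCH = 22°  [△HBC]
5. ∠BMH = 22°  [same arc HB]
6. ∠BHM = 88°  [△HBM]

∠BHM = 88°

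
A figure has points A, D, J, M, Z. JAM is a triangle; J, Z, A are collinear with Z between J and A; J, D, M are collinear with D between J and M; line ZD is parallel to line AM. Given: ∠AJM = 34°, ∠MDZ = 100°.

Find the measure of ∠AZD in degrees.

∠AZD = 114°

1. ∠DJZ = 34°  [Z on JA, D on JM]
2. ∠JDZ = 80°  [linear pair at D on JM]
3. ∠DZJ = 66°  [△JZD]
4. ∠AZD = 114°  [linear pair at Z on JA]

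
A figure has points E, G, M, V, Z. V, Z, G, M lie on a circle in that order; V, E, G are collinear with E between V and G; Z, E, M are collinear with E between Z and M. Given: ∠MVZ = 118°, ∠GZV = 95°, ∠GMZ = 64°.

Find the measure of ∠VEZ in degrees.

∠VEZ = 75°

1. ∠MGZ = 62°  [cyclic VZGM, opposite ∠V+∠G]
2. ∠GVZ = 64°  [same arc ZG]
3. ∠GZM = 54°  [△ZGM]
4. ∠VGZ = 21°  [△VZG]
5. ∠GEZ = 105°  [△ZEG]
6. ∠VEZ = 75°  [linear pair at E on VG]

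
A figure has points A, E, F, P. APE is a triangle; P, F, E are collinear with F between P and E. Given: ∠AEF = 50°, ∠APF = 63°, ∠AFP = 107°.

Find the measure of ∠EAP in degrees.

1. ∠AEP = 50°  [F on ray EP]
2. ∠APE = 63°  [F on ray PE]
3. ∠EAP = 67°  [△APE]

∠EAP = 67°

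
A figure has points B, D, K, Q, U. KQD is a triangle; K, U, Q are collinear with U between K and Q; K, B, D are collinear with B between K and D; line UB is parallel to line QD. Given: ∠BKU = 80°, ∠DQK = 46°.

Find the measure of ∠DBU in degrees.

∠DBU = 126°

1. ∠DKQ = 80°  [U on KQ, B on KD]
2. ∠KDQ = 54°  [△KQD]
3. ∠KBU = 54°  [UB∥QD, corresponding at B]
4. ∠DBU = 126°  [linear pair at B on KD]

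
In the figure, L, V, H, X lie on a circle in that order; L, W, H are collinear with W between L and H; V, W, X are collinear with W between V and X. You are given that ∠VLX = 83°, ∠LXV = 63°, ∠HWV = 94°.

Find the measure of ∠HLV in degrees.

∠HLV = 60°

1. ∠LVX = 34°  [△LVX]
2. ∠LWV = 86°  [linear pair at W on LH]
3. ∠HLV = 60°  [△LWV]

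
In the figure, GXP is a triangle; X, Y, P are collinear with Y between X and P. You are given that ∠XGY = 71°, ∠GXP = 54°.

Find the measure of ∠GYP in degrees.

1. ∠GXY = 54°  [Y on ray XP]
2. ∠GYX = 55°  [△GXY]
3. ∠GYP = 125°  [linear pair at Y on XP]

∠GYP = 125°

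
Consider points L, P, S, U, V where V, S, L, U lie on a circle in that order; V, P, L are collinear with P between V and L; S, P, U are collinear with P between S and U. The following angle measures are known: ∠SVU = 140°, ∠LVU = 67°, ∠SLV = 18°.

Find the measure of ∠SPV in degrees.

∠SPV = 85°

1. ∠LSU = 67°  [same arc LU]
2. ∠LPS = 95°  [△SPL]
3. ∠SPV = 85°  [linear pair at P on VL]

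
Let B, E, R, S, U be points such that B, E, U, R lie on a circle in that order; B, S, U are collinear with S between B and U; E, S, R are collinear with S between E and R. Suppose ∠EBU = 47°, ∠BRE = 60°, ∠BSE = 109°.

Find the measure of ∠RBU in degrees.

∠RBU = 49°

1. ∠BUE = 60°  [same arc BE]
2. ∠ESU = 71°  [linear pair at S on BU]
3. ∠REU = 49°  [△ESU]
4. ∠RBU = 49°  [same arc UR]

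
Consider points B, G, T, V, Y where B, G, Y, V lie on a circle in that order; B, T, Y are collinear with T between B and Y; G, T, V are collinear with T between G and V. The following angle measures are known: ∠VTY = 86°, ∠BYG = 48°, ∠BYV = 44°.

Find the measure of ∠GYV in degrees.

1. ∠BVG = 48°  [same arc BG]
2. ∠BGV = 44°  [same arc BV]
3. ∠GBV = 88°  [△BGV]
4. ∠GYV = 92°  [cyclic BGYV, opposite ∠B+∠Y]

∠GYV = 92°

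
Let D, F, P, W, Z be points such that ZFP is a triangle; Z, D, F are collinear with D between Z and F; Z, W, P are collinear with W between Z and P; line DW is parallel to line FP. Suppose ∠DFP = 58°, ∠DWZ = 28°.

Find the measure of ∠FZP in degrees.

1. ∠PFZ = 58°  [D on ray FZ]
2. ∠FPZ = 28°  [DW∥FP, corresponding at W]
3. ∠FZP = 94°  [△ZFP]

∠FZP = 94°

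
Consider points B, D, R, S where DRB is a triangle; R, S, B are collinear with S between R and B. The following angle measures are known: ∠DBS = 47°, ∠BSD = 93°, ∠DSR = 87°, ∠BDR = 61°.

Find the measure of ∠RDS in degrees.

1. ∠DBR = 47°  [S on ray BR]
2. ∠BRD = 72°  [△DRB]
3. ∠DRS = 72°  [S on ray RB]
4. ∠RDS = 21°  [△DRS]

∠RDS = 21°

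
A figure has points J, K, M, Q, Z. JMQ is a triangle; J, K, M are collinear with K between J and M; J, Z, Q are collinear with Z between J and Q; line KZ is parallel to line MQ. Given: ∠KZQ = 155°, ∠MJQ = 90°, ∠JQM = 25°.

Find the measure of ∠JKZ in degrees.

1. ∠JZK = 25°  [linear pair at Z on JQ]
2. ∠KJZ = 90°  [K on JM, Z on JQ]
3. ∠JKZ = 65°  [△JKZ]

∠JKZ = 65°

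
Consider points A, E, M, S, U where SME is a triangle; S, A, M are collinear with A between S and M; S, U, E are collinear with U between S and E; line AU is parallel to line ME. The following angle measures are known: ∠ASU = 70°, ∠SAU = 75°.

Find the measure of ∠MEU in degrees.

∠MEU = 35°

1. ∠AUS = 35°  [△SAU]
2. ∠AUE = 145°  [linear pair at U on SE]
3. ∠MEU = 35°  [AU∥ME, co-interior at E–U]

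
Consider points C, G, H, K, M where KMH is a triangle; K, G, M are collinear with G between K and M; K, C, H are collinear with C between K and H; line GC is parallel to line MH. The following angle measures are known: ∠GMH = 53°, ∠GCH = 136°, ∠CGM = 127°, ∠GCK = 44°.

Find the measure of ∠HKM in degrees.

1. ∠HMK = 53°  [G on ray MK]
2. ∠KHM = 44°  [GC∥MH, corresponding at C]
3. ∠HKM = 83°  [△KMH]

∠HKM = 83°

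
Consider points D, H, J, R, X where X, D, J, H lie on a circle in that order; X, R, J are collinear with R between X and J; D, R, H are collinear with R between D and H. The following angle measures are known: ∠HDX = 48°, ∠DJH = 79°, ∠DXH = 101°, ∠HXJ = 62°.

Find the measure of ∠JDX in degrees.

∠JDX = 110°

1. ∠HJX = 48°  [same arc XH]
2. ∠JHX = 70°  [△XJH]
3. ∠JDX = 110°  [cyclic XDJH, opposite ∠D+∠H]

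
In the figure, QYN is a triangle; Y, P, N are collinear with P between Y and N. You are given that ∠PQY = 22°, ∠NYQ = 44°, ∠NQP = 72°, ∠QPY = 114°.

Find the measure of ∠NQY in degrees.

1. ∠NPQ = 66°  [linear pair at P on YN]
2. ∠PNQ = 42°  [△QPN]
3. ∠QNY = 42°  [P on ray NY]
4. ∠NQY = 94°  [△QYN]

∠NQY = 94°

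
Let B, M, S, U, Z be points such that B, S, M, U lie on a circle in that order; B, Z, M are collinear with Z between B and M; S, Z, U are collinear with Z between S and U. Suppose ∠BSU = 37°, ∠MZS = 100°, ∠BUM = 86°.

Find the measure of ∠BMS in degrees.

∠BMS = 23°

1. ∠BZS = 80°  [linear pair at Z on BM]
2. ∠BSM = 94°  [cyclic BSMU, opposite ∠S+∠U]
3. ∠MBS = 63°  [△BZS]
4. ∠BMS = 23°  [△BSM]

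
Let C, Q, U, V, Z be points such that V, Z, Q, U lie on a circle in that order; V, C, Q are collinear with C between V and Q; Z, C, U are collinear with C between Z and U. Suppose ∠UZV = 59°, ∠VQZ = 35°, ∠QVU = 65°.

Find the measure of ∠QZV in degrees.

∠QZV = 124°

1. ∠UQV = 59°  [same arc VU]
2. ∠QUV = 56°  [△VQU]
3. ∠QZV = 124°  [cyclic VZQU, opposite ∠Z+∠U]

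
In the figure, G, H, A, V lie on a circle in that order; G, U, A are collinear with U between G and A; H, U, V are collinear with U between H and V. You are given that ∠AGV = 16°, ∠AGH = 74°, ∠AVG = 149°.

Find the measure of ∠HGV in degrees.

1. ∠AHV = 16°  [same arc AV]
2. ∠AVH = 74°  [same arc HA]
3. ∠HAV = 90°  [△HAV]
4. ∠HGV = 90°  [cyclic GHAV, opposite ∠G+∠A]

∠HGV = 90°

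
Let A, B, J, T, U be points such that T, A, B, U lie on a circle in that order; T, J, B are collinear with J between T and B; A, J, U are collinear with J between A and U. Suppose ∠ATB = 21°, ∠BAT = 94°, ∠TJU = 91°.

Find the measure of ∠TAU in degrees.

∠TAU = 70°

1. ∠AUB = 21°  [same arc AB]
2. ∠BJU = 89°  [linear pair at J on TB]
3. ∠TBU = 70°  [△BJU]
4. ∠TAU = 70°  [same arc TU]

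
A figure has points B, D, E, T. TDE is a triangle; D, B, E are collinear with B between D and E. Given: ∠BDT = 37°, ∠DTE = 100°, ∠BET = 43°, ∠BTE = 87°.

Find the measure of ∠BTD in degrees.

∠BTD = 13°

1. ∠EBT = 50°  [△TBE]
2. ∠DBT = 130°  [linear pair at B on DE]
3. ∠BTD = 13°  [△TDB]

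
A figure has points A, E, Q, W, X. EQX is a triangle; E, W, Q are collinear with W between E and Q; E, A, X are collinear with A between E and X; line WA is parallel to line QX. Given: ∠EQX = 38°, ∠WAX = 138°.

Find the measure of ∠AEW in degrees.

1. ∠AWE = 38°  [WA∥QX, corresponding at W]
2. ∠EAW = 42°  [linear pair at A on EX]
3. ∠AEW = 100°  [△EWA]

∠AEW = 100°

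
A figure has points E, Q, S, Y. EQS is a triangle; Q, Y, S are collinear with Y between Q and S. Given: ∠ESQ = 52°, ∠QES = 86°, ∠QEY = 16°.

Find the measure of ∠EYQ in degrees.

1. ∠EQS = 42°  [△EQS]
2. ∠EQY = 42°  [Y on ray QS]
3. ∠EYQ = 122°  [△EQY]

∠EYQ = 122°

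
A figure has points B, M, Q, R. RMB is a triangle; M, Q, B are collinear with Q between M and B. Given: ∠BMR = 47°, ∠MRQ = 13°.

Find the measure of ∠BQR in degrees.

∠BQR = 60°

1. ∠QMR = 47°  [Q on ray MB]
2. ∠MQR = 120°  [△RMQ]
3. ∠BQR = 60°  [linear pair at Q on MB]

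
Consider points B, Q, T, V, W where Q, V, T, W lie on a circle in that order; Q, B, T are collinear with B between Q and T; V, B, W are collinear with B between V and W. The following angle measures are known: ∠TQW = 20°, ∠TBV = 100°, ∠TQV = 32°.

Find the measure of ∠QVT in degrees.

∠QVT = 88°

1. ∠TVW = 20°  [same arc TW]
2. ∠QTV = 60°  [△VBT]
3. ∠QVT = 88°  [△QVT]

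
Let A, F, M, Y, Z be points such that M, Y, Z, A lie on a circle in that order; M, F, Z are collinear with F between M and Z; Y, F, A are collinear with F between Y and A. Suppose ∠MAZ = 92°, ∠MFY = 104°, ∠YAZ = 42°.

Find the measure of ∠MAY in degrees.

1. ∠MYZ = 88°  [cyclic MYZA, opposite ∠Y+∠A]
2. ∠YMZ = 42°  [same arc YZ]
3. ∠MZY = 50°  [△MYZ]
4. ∠MAY = 50°  [same arc MY]

∠MAY = 50°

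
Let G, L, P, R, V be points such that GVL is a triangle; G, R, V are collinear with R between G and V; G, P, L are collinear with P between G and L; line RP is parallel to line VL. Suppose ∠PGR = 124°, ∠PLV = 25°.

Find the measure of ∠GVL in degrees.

1. ∠LGV = 124°  [R on GV, P on GL]
2. ∠GLV = 25°  [P on ray LG]
3. ∠GVL = 31°  [△GVL]

∠GVL = 31°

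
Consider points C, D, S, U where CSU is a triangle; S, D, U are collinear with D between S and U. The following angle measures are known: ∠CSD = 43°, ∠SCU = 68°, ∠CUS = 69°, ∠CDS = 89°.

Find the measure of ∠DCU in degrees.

1. ∠CUD = 69°  [D on ray US]
2. ∠CDU = 91°  [linear pair at D on SU]
3. ∠DCU = 20°  [△CDU]

∠DCU = 20°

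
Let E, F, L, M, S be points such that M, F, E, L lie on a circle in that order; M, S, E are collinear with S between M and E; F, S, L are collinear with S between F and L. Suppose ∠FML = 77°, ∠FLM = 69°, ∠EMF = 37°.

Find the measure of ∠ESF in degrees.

1. ∠FEL = 103°  [cyclic MFEL, opposite ∠M+∠E]
2. ∠FEM = 69°  [same arc MF]
3. ∠ELF = 37°  [same arc FE]
4. ∠EFL = 40°  [△FEL]
5. ∠ESF = 71°  [△FSE]

∠ESF = 71°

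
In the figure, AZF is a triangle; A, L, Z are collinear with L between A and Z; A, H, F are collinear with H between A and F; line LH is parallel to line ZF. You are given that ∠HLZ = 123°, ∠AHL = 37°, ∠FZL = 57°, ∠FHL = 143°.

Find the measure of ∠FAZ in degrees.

∠FAZ = 86°

1. ∠ALH = 57°  [linear pair at L on AZ]
2. ∠HAL = 86°  [△ALH]
3. ∠FAZ = 86°  [L on AZ, H on AF]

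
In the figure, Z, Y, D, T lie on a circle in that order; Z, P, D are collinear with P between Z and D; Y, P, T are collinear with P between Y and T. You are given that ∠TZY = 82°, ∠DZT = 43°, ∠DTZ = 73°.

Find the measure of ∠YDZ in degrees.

∠YDZ = 34°

1. ∠TDY = 98°  [cyclic ZYDT, opposite ∠Z+∠D]
2. ∠DYT = 43°  [same arc DT]
3. ∠DYZ = 107°  [cyclic ZYDT, opposite ∠Y+∠T]
4. ∠DTY = 39°  [△YDT]
5. ∠DZY = 39°  [same arc YD]
6. ∠YDZ = 34°  [△ZYD]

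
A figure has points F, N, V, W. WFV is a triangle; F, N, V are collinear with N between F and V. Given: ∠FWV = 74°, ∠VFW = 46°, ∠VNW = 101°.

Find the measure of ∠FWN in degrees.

1. ∠NFW = 46°  [N on ray FV]
2. ∠FNW = 79°  [linear pair at N on FV]
3. ∠FWN = 55°  [△WFN]

∠FWN = 55°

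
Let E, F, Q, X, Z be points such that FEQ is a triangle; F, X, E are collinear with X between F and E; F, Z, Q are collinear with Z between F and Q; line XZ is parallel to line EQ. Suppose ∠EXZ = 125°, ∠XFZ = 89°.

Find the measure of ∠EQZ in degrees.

∠EQZ = 36°

1. ∠FXZ = 55°  [linear pair at X on FE]
2. ∠FZX = 36°  [△FXZ]
3. ∠QZX = 144°  [linear pair at Z on FQ]
4. ∠EQZ = 36°  [XZ∥EQ, co-interior at Q–Z]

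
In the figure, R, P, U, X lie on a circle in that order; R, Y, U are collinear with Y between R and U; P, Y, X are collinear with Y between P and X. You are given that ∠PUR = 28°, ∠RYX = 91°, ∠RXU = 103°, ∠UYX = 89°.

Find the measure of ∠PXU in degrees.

∠PXU = 75°

1. ∠PXR = 28°  [same arc RP]
2. ∠URX = 61°  [△RYX]
3. ∠RUX = 16°  [△RUX]
4. ∠PXU = 75°  [△UYX]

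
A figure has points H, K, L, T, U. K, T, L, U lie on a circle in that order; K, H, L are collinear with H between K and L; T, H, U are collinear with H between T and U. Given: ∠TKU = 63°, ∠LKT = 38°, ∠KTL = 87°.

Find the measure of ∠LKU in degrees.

1. ∠TLU = 117°  [cyclic KTLU, opposite ∠K+∠L]
2. ∠LUT = 38°  [same arc TL]
3. ∠LTU = 25°  [△TLU]
4. ∠LKU = 25°  [same arc LU]

∠LKU = 25°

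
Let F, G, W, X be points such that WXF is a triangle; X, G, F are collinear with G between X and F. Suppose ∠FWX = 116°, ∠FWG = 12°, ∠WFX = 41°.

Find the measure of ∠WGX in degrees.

∠WGX = 53°

1. ∠GFW = 41°  [G on ray FX]
2. ∠FGW = 127°  [△WGF]
3. ∠WGX = 53°  [linear pair at G on XF]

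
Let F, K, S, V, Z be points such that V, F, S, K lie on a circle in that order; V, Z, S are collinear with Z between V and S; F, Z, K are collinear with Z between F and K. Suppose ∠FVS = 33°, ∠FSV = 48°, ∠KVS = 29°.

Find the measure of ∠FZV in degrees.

∠FZV = 77°

1. ∠KFS = 29°  [same arc SK]
2. ∠FZS = 103°  [△FZS]
3. ∠FZV = 77°  [linear pair at Z on VS]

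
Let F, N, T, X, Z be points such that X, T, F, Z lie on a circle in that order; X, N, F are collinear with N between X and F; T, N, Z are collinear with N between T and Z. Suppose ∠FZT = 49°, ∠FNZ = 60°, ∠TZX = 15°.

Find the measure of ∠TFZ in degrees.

1. ∠TNX = 60°  [vertical angles at N]
2. ∠TFX = 15°  [same arc XT]
3. ∠FNT = 120°  [linear pair at N on XF]
4. ∠FTZ = 45°  [△TNF]
5. ∠TFZ = 86°  [△TFZ]

∠TFZ = 86°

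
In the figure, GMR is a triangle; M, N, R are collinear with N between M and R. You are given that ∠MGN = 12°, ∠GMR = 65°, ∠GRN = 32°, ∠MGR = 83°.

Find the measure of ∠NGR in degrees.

1. ∠GMN = 65°  [N on ray MR]
2. ∠GNM = 103°  [△GMN]
3. ∠GNR = 77°  [linear pair at N on MR]
4. ∠NGR = 71°  [△GNR]

∠NGR = 71°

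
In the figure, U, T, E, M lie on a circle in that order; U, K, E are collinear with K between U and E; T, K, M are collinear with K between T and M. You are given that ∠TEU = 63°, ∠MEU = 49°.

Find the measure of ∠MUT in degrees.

∠MUT = 68°

1. ∠TMU = 63°  [same arc UT]
2. ∠MTU = 49°  [same arc UM]
3. ∠MUT = 68°  [△UTM]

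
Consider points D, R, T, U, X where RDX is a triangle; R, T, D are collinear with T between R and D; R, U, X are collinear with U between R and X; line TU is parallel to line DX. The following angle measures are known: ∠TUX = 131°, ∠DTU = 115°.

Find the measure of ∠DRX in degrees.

∠DRX = 66°

1. ∠RUT = 49°  [linear pair at U on RX]
2. ∠RTU = 65°  [linear pair at T on RD]
3. ∠TRU = 66°  [△RTU]
4. ∠DRX = 66°  [T on RD, U on RX]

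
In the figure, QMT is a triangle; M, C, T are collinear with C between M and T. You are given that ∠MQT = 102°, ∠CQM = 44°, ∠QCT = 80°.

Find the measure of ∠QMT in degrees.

1. ∠MCQ = 100°  [linear pair at C on MT]
2. ∠CMQ = 36°  [△QMC]
3. ∠QMT = 36°  [C on ray MT]

∠QMT = 36°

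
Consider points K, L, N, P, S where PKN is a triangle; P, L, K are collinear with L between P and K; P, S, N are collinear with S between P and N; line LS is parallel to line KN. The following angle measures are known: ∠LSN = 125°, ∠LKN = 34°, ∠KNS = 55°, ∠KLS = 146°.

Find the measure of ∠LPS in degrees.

∠LPS = 91°

1. ∠LSP = 55°  [linear pair at S on PN]
2. ∠PLS = 34°  [linear pair at L on PK]
3. ∠LPS = 91°  [△PLS]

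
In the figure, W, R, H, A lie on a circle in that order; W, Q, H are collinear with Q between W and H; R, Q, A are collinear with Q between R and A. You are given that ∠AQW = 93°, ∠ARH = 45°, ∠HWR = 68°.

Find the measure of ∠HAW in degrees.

∠HAW = 110°

1. ∠AQH = 87°  [linear pair at Q on WH]
2. ∠AWH = 45°  [same arc HA]
3. ∠HAR = 68°  [same arc RH]
4. ∠AHW = 25°  [△HQA]
5. ∠HAW = 110°  [△WHA]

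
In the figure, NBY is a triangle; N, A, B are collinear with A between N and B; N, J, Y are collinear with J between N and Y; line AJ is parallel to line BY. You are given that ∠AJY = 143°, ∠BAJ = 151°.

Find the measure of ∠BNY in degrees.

1. ∠AJN = 37°  [linear pair at J on NY]
2. ∠JAN = 29°  [linear pair at A on NB]
3. ∠ANJ = 114°  [△NAJ]
4. ∠BNY = 114°  [A on NB, J on NY]

∠BNY = 114°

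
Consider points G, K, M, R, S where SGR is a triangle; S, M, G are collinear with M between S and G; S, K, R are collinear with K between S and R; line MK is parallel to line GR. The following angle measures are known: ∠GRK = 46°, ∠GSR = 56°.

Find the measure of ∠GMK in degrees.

∠GMK = 102°

1. ∠GRS = 46°  [K on ray RS]
2. ∠RGS = 78°  [△SGR]
3. ∠KMS = 78°  [MK∥GR, corresponding at M]
4. ∠GMK = 102°  [linear pair at M on SG]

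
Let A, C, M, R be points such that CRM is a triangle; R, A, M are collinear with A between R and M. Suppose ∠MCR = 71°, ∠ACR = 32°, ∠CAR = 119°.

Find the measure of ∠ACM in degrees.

1. ∠ARC = 29°  [△CRA]
2. ∠CAM = 61°  [linear pair at A on RM]
3. ∠CRM = 29°  [A on ray RM]
4. ∠CMR = 80°  [△CRM]
5. ∠AMC = 80°  [A on ray MR]
6. ∠ACM = 39°  [△CAM]

∠ACM = 39°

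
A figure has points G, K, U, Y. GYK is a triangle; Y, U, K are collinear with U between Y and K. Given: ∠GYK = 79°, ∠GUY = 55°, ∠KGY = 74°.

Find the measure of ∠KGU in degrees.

∠KGU = 28°

1. ∠GKY = 27°  [△GYK]
2. ∠GUK = 125°  [linear pair at U on YK]
3. ∠GKU = 27°  [U on ray KY]
4. ∠KGU = 28°  [△GUK]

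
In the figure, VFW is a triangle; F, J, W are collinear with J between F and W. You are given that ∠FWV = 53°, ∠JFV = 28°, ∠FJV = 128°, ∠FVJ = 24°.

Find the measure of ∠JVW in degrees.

1. ∠JWV = 53°  [J on ray WF]
2. ∠VJW = 52°  [linear pair at J on FW]
3. ∠JVW = 75°  [△VJW]

∠JVW = 75°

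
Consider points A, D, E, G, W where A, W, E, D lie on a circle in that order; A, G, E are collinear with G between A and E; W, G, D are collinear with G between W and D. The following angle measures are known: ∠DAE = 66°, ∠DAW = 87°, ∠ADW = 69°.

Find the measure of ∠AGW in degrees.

∠AGW = 135°

1. ∠DWE = 66°  [same arc ED]
2. ∠AEW = 69°  [same arc AW]
3. ∠EGW = 45°  [△WGE]
4. ∠AGW = 135°  [linear pair at G on AE]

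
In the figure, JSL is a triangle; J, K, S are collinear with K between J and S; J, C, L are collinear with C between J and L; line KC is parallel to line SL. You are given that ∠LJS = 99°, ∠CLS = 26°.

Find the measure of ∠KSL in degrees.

∠KSL = 55°

1. ∠JLS = 26°  [C on ray LJ]
2. ∠JSL = 55°  [△JSL]
3. ∠KSL = 55°  [K on ray SJ]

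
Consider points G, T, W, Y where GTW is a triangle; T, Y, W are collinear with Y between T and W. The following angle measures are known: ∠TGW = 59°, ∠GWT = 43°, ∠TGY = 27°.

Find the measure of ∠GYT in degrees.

∠GYT = 75°

1. ∠GTW = 78°  [△GTW]
2. ∠GTY = 78°  [Y on ray TW]
3. ∠GYT = 75°  [△GTY]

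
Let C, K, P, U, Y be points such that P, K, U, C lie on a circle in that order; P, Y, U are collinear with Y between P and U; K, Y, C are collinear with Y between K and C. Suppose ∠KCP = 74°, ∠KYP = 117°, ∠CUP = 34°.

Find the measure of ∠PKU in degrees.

1. ∠KUP = 74°  [same arc PK]
2. ∠CKP = 34°  [same arc PC]
3. ∠KPU = 29°  [△PYK]
4. ∠PKU = 77°  [△PKU]

∠PKU = 77°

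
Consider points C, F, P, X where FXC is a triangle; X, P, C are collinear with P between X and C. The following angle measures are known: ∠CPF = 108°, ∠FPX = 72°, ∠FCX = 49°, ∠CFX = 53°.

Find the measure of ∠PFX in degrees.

1. ∠CXF = 78°  [△FXC]
2. ∠FXP = 78°  [P on ray XC]
3. ∠PFX = 30°  [△FXP]

∠PFX = 30°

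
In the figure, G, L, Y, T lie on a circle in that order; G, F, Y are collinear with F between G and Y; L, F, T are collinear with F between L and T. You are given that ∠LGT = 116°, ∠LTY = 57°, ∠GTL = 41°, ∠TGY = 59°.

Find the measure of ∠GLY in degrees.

∠GLY = 82°

1. ∠LGY = 57°  [same arc LY]
2. ∠GYL = 41°  [same arc GL]
3. ∠GLY = 82°  [△GLY]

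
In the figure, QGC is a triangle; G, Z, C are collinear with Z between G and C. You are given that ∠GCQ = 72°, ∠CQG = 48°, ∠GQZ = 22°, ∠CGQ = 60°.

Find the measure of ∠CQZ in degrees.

∠CQZ = 26°

1. ∠QCZ = 72°  [Z on ray CG]
2. ∠QGZ = 60°  [Z on ray GC]
3. ∠GZQ = 98°  [△QGZ]
4. ∠CZQ = 82°  [linear pair at Z on GC]
5. ∠CQZ = 26°  [△QZC]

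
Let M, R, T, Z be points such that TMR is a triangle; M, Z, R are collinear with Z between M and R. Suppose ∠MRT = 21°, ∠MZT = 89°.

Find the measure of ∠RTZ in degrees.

1. ∠TRZ = 21°  [Z on ray RM]
2. ∠RZT = 91°  [linear pair at Z on MR]
3. ∠RTZ = 68°  [△TZR]

∠RTZ = 68°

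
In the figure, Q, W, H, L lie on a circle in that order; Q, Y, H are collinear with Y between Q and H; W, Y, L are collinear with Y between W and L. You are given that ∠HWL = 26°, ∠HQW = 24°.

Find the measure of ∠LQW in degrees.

∠LQW = 50°

1. ∠HLW = 24°  [same arc WH]
2. ∠LHW = 130°  [△WHL]
3. ∠LQW = 50°  [cyclic QWHL, opposite ∠Q+∠H]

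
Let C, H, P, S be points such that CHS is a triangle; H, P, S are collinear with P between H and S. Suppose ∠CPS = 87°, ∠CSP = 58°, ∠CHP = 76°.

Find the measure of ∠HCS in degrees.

1. ∠CSH = 58°  [P on ray SH]
2. ∠CHS = 76°  [P on ray HS]
3. ∠HCS = 46°  [△CHS]

∠HCS = 46°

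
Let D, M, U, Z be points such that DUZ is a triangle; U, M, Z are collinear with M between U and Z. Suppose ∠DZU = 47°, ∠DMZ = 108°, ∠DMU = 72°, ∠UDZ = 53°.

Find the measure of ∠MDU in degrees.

1. ∠DUZ = 80°  [△DUZ]
2. ∠DUM = 80°  [M on ray UZ]
3. ∠MDU = 28°  [△DUM]

∠MDU = 28°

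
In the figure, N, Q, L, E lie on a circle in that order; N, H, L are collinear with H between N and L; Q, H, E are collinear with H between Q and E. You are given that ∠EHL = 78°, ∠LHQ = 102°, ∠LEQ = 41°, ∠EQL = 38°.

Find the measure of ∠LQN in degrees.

∠LQN = 99°

1. ∠NLQ = 40°  [△QHL]
2. ∠LNQ = 41°  [same arc QL]
3. ∠LQN = 99°  [△NQL]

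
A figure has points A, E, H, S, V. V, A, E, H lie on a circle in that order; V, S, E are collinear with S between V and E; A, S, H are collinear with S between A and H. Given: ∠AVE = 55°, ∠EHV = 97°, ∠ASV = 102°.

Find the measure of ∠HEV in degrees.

∠HEV = 23°

1. ∠AHE = 55°  [same arc AE]
2. ∠ESH = 102°  [vertical angles at S]
3. ∠HEV = 23°  [△ESH]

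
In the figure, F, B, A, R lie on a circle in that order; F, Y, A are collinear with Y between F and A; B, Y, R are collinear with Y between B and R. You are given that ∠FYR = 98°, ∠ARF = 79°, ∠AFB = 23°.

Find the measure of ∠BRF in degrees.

1. ∠ABF = 101°  [cyclic FBAR, opposite ∠B+∠R]
2. ∠BAF = 56°  [△FBA]
3. ∠BRF = 56°  [same arc FB]

∠BRF = 56°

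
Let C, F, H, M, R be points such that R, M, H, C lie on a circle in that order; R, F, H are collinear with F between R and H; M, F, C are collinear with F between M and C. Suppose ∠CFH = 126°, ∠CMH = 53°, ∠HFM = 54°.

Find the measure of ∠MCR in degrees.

∠MCR = 73°

1. ∠CFR = 54°  [linear pair at F on RH]
2. ∠CRH = 53°  [same arc HC]
3. ∠MCR = 73°  [△RFC]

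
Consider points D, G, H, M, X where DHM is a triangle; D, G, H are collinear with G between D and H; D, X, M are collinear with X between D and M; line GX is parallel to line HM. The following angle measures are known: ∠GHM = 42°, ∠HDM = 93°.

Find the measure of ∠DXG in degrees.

1. ∠DHM = 42°  [G on ray HD]
2. ∠DMH = 45°  [△DHM]
3. ∠DXG = 45°  [GX∥HM, corresponding at X]

∠DXG = 45°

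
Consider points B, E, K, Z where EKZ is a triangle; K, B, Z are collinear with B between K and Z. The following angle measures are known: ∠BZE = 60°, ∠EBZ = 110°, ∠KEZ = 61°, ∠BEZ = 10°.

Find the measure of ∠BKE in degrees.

1. ∠EZK = 60°  [B on ray ZK]
2. ∠EKZ = 59°  [△EKZ]
3. ∠BKE = 59°  [B on ray KZ]

∠BKE = 59°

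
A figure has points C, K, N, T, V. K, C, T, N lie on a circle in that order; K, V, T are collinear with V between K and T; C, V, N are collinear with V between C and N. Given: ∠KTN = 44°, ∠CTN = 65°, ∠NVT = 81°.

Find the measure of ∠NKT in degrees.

∠NKT = 60°

1. ∠CNT = 55°  [△TVN]
2. ∠NCT = 60°  [△CTN]
3. ∠NKT = 60°  [same arc TN]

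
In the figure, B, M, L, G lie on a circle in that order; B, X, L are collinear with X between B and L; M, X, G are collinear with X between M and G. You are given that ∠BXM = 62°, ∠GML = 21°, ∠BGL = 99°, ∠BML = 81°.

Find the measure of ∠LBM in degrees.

∠LBM = 58°

1. ∠LXM = 118°  [linear pair at X on BL]
2. ∠BLM = 41°  [△MXL]
3. ∠LBM = 58°  [△BML]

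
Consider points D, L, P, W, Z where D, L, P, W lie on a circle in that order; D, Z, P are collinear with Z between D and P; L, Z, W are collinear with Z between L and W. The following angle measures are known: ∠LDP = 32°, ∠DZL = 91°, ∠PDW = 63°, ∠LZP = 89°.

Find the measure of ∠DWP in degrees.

1. ∠LWP = 32°  [same arc LP]
2. ∠PZW = 91°  [vertical angles at Z]
3. ∠DPW = 57°  [△PZW]
4. ∠DWP = 60°  [△DPW]

∠DWP = 60°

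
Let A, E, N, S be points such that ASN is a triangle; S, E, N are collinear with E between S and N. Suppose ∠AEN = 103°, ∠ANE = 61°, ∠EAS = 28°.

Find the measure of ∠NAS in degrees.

1. ∠AES = 77°  [linear pair at E on SN]
2. ∠ANS = 61°  [E on ray NS]
3. ∠ASE = 75°  [△ASE]
4. ∠ASN = 75°  [E on ray SN]
5. ∠NAS = 44°  [△ASN]

∠NAS = 44°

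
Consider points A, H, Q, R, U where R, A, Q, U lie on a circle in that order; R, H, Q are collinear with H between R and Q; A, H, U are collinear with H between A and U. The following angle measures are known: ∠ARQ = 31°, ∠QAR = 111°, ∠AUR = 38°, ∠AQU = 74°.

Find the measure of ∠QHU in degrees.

∠QHU = 113°

1. ∠AUQ = 31°  [same arc AQ]
2. ∠AQR = 38°  [△RAQ]
3. ∠QAU = 75°  [△AQU]
4. ∠AHQ = 67°  [△AHQ]
5. ∠RHU = 67°  [vertical angles at H]
6. ∠QHU = 113°  [linear pair at H on RQ]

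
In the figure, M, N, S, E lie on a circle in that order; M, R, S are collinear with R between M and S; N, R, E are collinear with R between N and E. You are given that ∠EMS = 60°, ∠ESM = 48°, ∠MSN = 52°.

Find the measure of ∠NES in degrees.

∠NES = 20°

1. ∠MES = 72°  [△MSE]
2. ∠MNS = 108°  [cyclic MNSE, opposite ∠N+∠E]
3. ∠NMS = 20°  [△MNS]
4. ∠NES = 20°  [same arc NS]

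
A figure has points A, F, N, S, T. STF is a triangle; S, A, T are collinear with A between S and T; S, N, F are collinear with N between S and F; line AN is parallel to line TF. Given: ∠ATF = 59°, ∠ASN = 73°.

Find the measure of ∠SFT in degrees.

∠SFT = 48°

1. ∠FTS = 59°  [A on ray TS]
2. ∠FST = 73°  [A on ST, N on SF]
3. ∠SFT = 48°  [△STF]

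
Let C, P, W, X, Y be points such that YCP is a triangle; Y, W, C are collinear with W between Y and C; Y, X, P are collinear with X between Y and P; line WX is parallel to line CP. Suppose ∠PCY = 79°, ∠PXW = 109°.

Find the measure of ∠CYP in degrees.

∠CYP = 30°

1. ∠XWY = 79°  [WX∥CP, corresponding at W]
2. ∠WXY = 71°  [linear pair at X on YP]
3. ∠WYX = 30°  [△YWX]
4. ∠CYP = 30°  [W on YC, X on YP]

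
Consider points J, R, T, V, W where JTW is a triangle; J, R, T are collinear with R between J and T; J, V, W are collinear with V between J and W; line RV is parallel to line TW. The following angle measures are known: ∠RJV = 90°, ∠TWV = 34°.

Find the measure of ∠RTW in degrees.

1. ∠TJW = 90°  [R on JT, V on JW]
2. ∠JWT = 34°  [V on ray WJ]
3. ∠JTW = 56°  [△JTW]
4. ∠RTW = 56°  [R on ray TJ]

∠RTW = 56°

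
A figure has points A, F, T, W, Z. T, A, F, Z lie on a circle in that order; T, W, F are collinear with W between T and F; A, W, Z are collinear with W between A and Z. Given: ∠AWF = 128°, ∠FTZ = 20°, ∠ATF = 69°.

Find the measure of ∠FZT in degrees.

∠FZT = 101°

1. ∠TWZ = 128°  [vertical angles at W]
2. ∠AZF = 69°  [same arc AF]
3. ∠FWZ = 52°  [linear pair at W on TF]
4. ∠TFZ = 59°  [△FWZ]
5. ∠FZT = 101°  [△TFZ]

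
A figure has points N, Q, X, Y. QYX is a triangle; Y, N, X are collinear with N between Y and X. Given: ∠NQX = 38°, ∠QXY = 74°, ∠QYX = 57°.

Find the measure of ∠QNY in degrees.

∠QNY = 112°

1. ∠NXQ = 74°  [N on ray XY]
2. ∠QNX = 68°  [△QNX]
3. ∠QNY = 112°  [linear pair at N on YX]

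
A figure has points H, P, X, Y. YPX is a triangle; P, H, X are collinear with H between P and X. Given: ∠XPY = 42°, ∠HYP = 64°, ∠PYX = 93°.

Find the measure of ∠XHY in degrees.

∠XHY = 106°

1. ∠HPY = 42°  [H on ray PX]
2. ∠PHY = 74°  [△YPH]
3. ∠XHY = 106°  [linear pair at H on PX]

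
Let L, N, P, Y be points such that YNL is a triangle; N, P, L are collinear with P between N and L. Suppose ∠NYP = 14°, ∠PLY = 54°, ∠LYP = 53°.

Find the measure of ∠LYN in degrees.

1. ∠LPY = 73°  [△YPL]
2. ∠NLY = 54°  [P on ray LN]
3. ∠NPY = 107°  [linear pair at P on NL]
4. ∠PNY = 59°  [△YNP]
5. ∠LNY = 59°  [P on ray NL]
6. ∠LYN = 67°  [△YNL]

∠LYN = 67°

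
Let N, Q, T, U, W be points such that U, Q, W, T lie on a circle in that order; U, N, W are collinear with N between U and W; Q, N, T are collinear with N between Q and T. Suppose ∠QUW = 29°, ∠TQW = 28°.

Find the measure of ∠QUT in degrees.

∠QUT = 57°

1. ∠QTW = 29°  [same arc QW]
2. ∠QWT = 123°  [△QWT]
3. ∠QUT = 57°  [cyclic UQWT, opposite ∠U+∠W]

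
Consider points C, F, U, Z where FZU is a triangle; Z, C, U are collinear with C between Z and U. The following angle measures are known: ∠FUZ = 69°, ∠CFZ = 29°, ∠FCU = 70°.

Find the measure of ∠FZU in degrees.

∠FZU = 41°

1. ∠FCZ = 110°  [linear pair at C on ZU]
2. ∠CZF = 41°  [△FZC]
3. ∠FZU = 41°  [C on ray ZU]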